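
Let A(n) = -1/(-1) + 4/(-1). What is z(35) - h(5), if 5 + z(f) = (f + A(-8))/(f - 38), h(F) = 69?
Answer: -254/3 ≈ -84.667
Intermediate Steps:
A(n) = -3 (A(n) = -1*(-1) + 4*(-1) = 1 - 4 = -3)
z(f) = -5 + (-3 + f)/(-38 + f) (z(f) = -5 + (f - 3)/(f - 38) = -5 + (-3 + f)/(-38 + f))
z(35) - h(5) = (187 - 4*35)/(-38 + 35) - 1*69 = (187 - 140)/(-3) - 69 = -⅓*47 - 69 = -47/3 - 69 = -254/3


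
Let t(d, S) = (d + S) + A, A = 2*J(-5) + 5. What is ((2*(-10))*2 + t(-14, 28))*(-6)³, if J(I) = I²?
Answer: -6264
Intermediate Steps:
A = 55 (A = 2*(-5)² + 5 = 2*25 + 5 = 50 + 5 = 55)
t(d, S) = 55 + S + d (t(d, S) = (d + S) + 55 = (S + d) + 55 = 55 + S + d)
((2*(-10))*2 + t(-14, 28))*(-6)³ = ((2*(-10))*2 + (55 + 28 - 14))*(-6)³ = (-20*2 + 69)*(-216) = (-40 + 69)*(-216) = 29*(-216) = -6264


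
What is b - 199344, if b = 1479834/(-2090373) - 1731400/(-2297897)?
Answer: -319180359793265254/1601153948527 ≈ -1.9934e+5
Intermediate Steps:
b = 72921901034/1601153948527 (b = 1479834*(-1/2090373) - 1731400*(-1/2297897) = -493278/696791 + 1731400/2297897 = 72921901034/1601153948527 ≈ 0.045543)
b - 199344 = 72921901034/1601153948527 - 199344 = -319180359793265254/1601153948527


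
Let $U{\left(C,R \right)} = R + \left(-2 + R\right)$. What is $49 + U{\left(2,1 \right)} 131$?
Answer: $49$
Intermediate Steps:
$U{\left(C,R \right)} = -2 + 2 R$
$49 + U{\left(2,1 \right)} 131 = 49 + \left(-2 + 2 \cdot 1\right) 131 = 49 + \left(-2 + 2\right) 131 = 49 + 0 \cdot 131 = 49 + 0 = 49$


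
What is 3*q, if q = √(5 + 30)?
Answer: 3*√35 ≈ 17.748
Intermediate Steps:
q = √35 ≈ 5.9161
3*q = 3*√35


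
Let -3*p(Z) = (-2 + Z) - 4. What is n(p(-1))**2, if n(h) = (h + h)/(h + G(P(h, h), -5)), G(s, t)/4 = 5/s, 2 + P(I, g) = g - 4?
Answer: 23716/10609 ≈ 2.2355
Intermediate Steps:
P(I, g) = -6 + g (P(I, g) = -2 + (g - 4) = -2 + (-4 + g) = -6 + g)
p(Z) = 2 - Z/3 (p(Z) = -((-2 + Z) - 4)/3 = -(-6 + Z)/3 = 2 - Z/3)
G(s, t) = 20/s (G(s, t) = 4*(5/s) = 20/s)
n(h) = 2*h/(h + 20/(-6 + h)) (n(h) = (h + h)/(h + 20/(-6 + h)) = (2*h)/(h + 20/(-6 + h)) = 2*h/(h + 20/(-6 + h)))
n(p(-1))**2 = (2*(2 - 1/3*(-1))*(-6 + (2 - 1/3*(-1)))/(20 + (2 - 1/3*(-1))*(-6 + (2 - 1/3*(-1)))))**2 = (2*(2 + 1/3)*(-6 + (2 + 1/3))/(20 + (2 + 1/3)*(-6 + (2 + 1/3))))**2 = (2*(7/3)*(-6 + 7/3)/(20 + 7*(-6 + 7/3)/3))**2 = (2*(7/3)*(-11/3)/(20 + (7/3)*(-11/3)))**2 = (2*(7/3)*(-11/3)/(20 - 77/9))**2 = (2*(7/3)*(-11/3)/(103/9))**2 = (2*(7/3)*(9/103)*(-11/3))**2 = (-154/103)**2 = 23716/10609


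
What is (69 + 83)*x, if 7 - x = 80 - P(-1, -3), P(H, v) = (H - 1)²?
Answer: -10488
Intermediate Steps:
P(H, v) = (-1 + H)²
x = -69 (x = 7 - (80 - (-1 - 1)²) = 7 - (80 - 1*(-2)²) = 7 - (80 - 1*4) = 7 - (80 - 4) = 7 - 1*76 = 7 - 76 = -69)
(69 + 83)*x = (69 + 83)*(-69) = 152*(-69) = -10488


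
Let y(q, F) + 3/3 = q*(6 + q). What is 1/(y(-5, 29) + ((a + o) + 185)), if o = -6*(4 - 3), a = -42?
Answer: 1/131 ≈ 0.0076336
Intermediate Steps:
y(q, F) = -1 + q*(6 + q)
o = -6 (o = -6*1 = -6)
1/(y(-5, 29) + ((a + o) + 185)) = 1/((-1 + (-5)**2 + 6*(-5)) + ((-42 - 6) + 185)) = 1/((-1 + 25 - 30) + (-48 + 185)) = 1/(-6 + 137) = 1/131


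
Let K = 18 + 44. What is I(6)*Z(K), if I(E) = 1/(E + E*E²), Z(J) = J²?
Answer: 1922/111 ≈ 17.315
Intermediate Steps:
K = 62
I(E) = 1/(E + E³)
I(6)*Z(K) = 62²/(6 + 6³) = 3844/(6 + 216) = 3844/222 = (1/222)*3844 = 1922/111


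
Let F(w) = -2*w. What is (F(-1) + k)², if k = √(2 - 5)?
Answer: (2 + I*√3)² ≈ 1.0 + 6.9282*I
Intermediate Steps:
k = I*√3 (k = √(-3) = I*√3 ≈ 1.732*I)
(F(-1) + k)² = (-2*(-1) + I*√3)² = (2 + I*√3)²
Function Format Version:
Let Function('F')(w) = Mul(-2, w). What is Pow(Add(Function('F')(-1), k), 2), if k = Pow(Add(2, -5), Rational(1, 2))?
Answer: Pow(Add(2, Mul(I, Pow(3, Rational(1, 2)))), 2) ≈ Add(1.0000, Mul(6.9282, I))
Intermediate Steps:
k = Mul(I, Pow(3, Rational(1, 2))) (k = Pow(-3, Rational(1, 2)) = Mul(I, Pow(3, Rational(1, 2))) ≈ Mul(1.7320, I))
Pow(Add(Function('F')(-1), k), 2) = Pow(Add(Mul(-2, -1), Mul(I, Pow(3, Rational(1, 2)))), 2) = Pow(Add(2, Mul(I, Pow(3, Rational(1, 2)))), 2)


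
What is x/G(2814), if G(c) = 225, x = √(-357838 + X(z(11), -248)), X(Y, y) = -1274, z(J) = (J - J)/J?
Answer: 2*I*√89778/225 ≈ 2.6634*I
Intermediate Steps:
z(J) = 0 (z(J) = 0/J = 0)
x = 2*I*√89778 (x = √(-357838 - 1274) = √(-359112) = 2*I*√89778 ≈ 599.26*I)
x/G(2814) = (2*I*√89778)/225 = (2*I*√89778)*(1/225) = 2*I*√89778/225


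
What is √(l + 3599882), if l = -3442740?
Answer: √157142 ≈ 396.41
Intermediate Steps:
√(l + 3599882) = √(-3442740 + 3599882) = √157142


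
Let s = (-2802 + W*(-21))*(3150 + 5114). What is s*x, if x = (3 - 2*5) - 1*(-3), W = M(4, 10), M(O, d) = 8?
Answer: 98176320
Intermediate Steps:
W = 8
s = -24544080 (s = (-2802 + 8*(-21))*(3150 + 5114) = (-2802 - 168)*8264 = -2970*8264 = -24544080)
x = -4 (x = (3 - 1*10) + 3 = (3 - 10) + 3 = -7 + 3 = -4)
s*x = -24544080*(-4) = 98176320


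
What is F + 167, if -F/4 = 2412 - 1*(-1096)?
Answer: -13865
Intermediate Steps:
F = -14032 (F = -4*(2412 - 1*(-1096)) = -4*(2412 + 1096) = -4*3508 = -14032)
F + 167 = -14032 + 167 = -13865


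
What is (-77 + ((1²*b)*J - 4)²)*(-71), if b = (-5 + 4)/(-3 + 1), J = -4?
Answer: 2911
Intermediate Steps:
b = ½ (b = -1/(-2) = -1*(-½) = ½ ≈ 0.50000)
(-77 + ((1²*b)*J - 4)²)*(-71) = (-77 + ((1²*(½))*(-4) - 4)²)*(-71) = (-77 + ((1*(½))*(-4) - 4)²)*(-71) = (-77 + ((½)*(-4) - 4)²)*(-71) = (-77 + (-2 - 4)²)*(-71) = (-77 + (-6)²)*(-71) = (-77 + 36)*(-71) = -41*(-71) = 2911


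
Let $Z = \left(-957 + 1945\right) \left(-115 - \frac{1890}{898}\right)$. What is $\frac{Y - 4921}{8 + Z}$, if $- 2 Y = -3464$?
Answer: $\frac{1431861}{51945448} \approx 0.027565$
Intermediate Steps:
$Y = 1732$ ($Y = \left(- \frac{1}{2}\right) \left(-3464\right) = 1732$)
$Z = - \frac{51949040}{449}$ ($Z = 988 \left(-115 - \frac{945}{449}\right) = 988 \left(- \frac{52580}{449}\right) = - \frac{51949040}{449} \approx -1.157 \cdot 10^{5}$)
$\frac{Y - 4921}{8 + Z} = \frac{1732 - 4921}{8 - \frac{51949040}{449}} = - \frac{3189}{- \frac{51945448}{449}} = \left(-3189\right) \left(- \frac{449}{51945448}\right) = \frac{1431861}{51945448}$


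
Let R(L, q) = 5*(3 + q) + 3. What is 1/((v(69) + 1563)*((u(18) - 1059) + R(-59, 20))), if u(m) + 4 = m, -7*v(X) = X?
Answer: -7/10078344 ≈ -6.9456e-7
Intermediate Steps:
v(X) = -X/7
R(L, q) = 18 + 5*q (R(L, q) = (15 + 5*q) + 3 = 18 + 5*q)
u(m) = -4 + m
1/((v(69) + 1563)*((u(18) - 1059) + R(-59, 20))) = 1/((-⅐*69 + 1563)*(((-4 + 18) - 1059) + (18 + 5*20))) = 1/((-69/7 + 1563)*((14 - 1059) + (18 + 100))) = 1/(10872*(-1045 + 118)/7) = 1/((10872/7)*(-927)) = 1/(-10078344/7) = -7/10078344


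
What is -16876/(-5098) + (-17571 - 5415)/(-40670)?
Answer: 200882387/51833915 ≈ 3.8755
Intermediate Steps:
-16876/(-5098) + (-17571 - 5415)/(-40670) = -16876*(-1/5098) - 22986*(-1/40670) = 8438/2549 + 11493/20335 = 200882387/51833915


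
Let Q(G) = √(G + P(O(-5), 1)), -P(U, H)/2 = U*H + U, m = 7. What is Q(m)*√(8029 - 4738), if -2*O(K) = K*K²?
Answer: 27*I*√1097 ≈ 894.27*I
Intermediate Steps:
O(K) = -K³/2 (O(K) = -K*K²/2 = -K³/2)
P(U, H) = -2*U - 2*H*U (P(U, H) = -2*(U*H + U) = -2*(H*U + U) = -2*(U + H*U) = -2*U - 2*H*U)
Q(G) = √(-250 + G) (Q(G) = √(G - 2*(-½*(-5)³)*(1 + 1)) = √(G - 2*(-½*(-125))*2) = √(G - 2*125/2*2) = √(G - 250) = √(-250 + G))
Q(m)*√(8029 - 4738) = √(-250 + 7)*√(8029 - 4738) = √(-243)*√3291 = (9*I*√3)*√3291 = 27*I*√1097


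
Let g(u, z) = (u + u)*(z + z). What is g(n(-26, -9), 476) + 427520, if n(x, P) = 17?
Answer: 459888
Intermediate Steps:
g(u, z) = 4*u*z (g(u, z) = (2*u)*(2*z) = 4*u*z)
g(n(-26, -9), 476) + 427520 = 4*17*476 + 427520 = 32368 + 427520 = 459888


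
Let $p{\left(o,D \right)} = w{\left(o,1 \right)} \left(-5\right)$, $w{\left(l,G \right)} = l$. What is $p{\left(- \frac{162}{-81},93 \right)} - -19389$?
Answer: $19379$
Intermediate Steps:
$p{\left(o,D \right)} = - 5 o$ ($p{\left(o,D \right)} = o \left(-5\right) = - 5 o$)
$p{\left(- \frac{162}{-81},93 \right)} - -19389 = - 5 \left(- \frac{162}{-81}\right) - -19389 = - 5 \left(\left(-162\right) \left(- \frac{1}{81}\right)\right) + 19389 = \left(-5\right) 2 + 19389 = -10 + 19389 = 19379$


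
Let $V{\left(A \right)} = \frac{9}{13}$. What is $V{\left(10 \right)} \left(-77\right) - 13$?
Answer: $- \frac{862}{13} \approx -66.308$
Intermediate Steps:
$V{\left(A \right)} = \frac{9}{13}$ ($V{\left(A \right)} = 9 \cdot \frac{1}{13} = \frac{9}{13}$)
$V{\left(10 \right)} \left(-77\right) - 13 = \frac{9}{13} \left(-77\right) - 13 = - \frac{693}{13} - 13 = - \frac{862}{13}$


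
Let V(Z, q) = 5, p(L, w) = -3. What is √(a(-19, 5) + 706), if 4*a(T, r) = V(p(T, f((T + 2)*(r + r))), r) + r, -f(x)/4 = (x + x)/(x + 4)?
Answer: √2834/2 ≈ 26.618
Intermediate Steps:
f(x) = -8*x/(4 + x) (f(x) = -4*(x + x)/(x + 4) = -4*2*x/(4 + x) = -8*x/(4 + x))
a(T, r) = 5/4 + r/4 (a(T, r) = (5 + r)/4 = 5/4 + r/4)
√(a(-19, 5) + 706) = √((5/4 + (¼)*5) + 706) = √((5/4 + 5/4) + 706) = √(5/2 + 706) = √(1417/2) = √2834/2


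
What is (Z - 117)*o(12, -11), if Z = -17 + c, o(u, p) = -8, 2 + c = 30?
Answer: 848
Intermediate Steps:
c = 28 (c = -2 + 30 = 28)
Z = 11 (Z = -17 + 28 = 11)
(Z - 117)*o(12, -11) = (11 - 117)*(-8) = -106*(-8) = 848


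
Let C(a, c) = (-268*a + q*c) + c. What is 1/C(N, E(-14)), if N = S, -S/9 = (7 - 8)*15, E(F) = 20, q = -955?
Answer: -1/55260 ≈ -1.8096e-5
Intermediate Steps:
S = 135 (S = -9*(7 - 8)*15 = -(-9)*15 = -9*(-15) = 135)
N = 135
C(a, c) = -954*c - 268*a (C(a, c) = (-268*a - 955*c) + c = (-955*c - 268*a) + c = -954*c - 268*a)
1/C(N, E(-14)) = 1/(-954*20 - 268*135) = 1/(-19080 - 36180) = 1/(-55260) = -1/55260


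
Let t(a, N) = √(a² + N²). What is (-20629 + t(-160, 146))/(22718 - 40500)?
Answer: 20629/17782 - √11729/8891 ≈ 1.1479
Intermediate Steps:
t(a, N) = √(N² + a²)
(-20629 + t(-160, 146))/(22718 - 40500) = (-20629 + √(146² + (-160)²))/(22718 - 40500) = (-20629 + √(21316 + 25600))/(-17782) = (-20629 + √46916)*(-1/17782) = (-20629 + 2*√11729)*(-1/17782) = 20629/17782 - √11729/8891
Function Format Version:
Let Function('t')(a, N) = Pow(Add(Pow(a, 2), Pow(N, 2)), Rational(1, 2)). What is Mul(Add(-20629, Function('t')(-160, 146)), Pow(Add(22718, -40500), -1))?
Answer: Add(Rational(20629, 17782), Mul(Rational(-1, 8891), Pow(11729, Rational(1, 2)))) ≈ 1.1479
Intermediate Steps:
Function('t')(a, N) = Pow(Add(Pow(N, 2), Pow(a, 2)), Rational(1, 2))
Mul(Add(-20629, Function('t')(-160, 146)), Pow(Add(22718, -40500), -1)) = Mul(Add(-20629, Pow(Add(Pow(146, 2), Pow(-160, 2)), Rational(1, 2))), Pow(Add(22718, -40500), -1)) = Mul(Add(-20629, Pow(Add(21316, 25600), Rational(1, 2))), Pow(-17782, -1)) = Mul(Add(-20629, Pow(46916, Rational(1, 2))), Rational(-1, 17782)) = Mul(Add(-20629, Mul(2, Pow(11729, Rational(1, 2)))), Rational(-1, 17782)) = Add(Rational(20629, 17782), Mul(Rational(-1, 8891), Pow(11729, Rational(1, 2))))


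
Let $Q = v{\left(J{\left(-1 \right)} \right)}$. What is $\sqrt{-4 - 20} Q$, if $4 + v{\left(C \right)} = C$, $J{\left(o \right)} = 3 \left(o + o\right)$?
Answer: $- 20 i \sqrt{6} \approx - 48.99 i$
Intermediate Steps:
$J{\left(o \right)} = 6 o$ ($J{\left(o \right)} = 3 \cdot 2 o = 6 o$)
$v{\left(C \right)} = -4 + C$
$Q = -10$ ($Q = -4 + 6 \left(-1\right) = -4 - 6 = -10$)
$\sqrt{-4 - 20} Q = \sqrt{-4 - 20} \left(-10\right) = \sqrt{-24} \left(-10\right) = 2 i \sqrt{6} \left(-10\right) = - 20 i \sqrt{6}$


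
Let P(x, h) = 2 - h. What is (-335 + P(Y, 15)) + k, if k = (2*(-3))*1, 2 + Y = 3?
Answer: -354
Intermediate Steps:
Y = 1 (Y = -2 + 3 = 1)
k = -6 (k = -6*1 = -6)
(-335 + P(Y, 15)) + k = (-335 + (2 - 1*15)) - 6 = (-335 + (2 - 15)) - 6 = (-335 - 13) - 6 = -348 - 6 = -354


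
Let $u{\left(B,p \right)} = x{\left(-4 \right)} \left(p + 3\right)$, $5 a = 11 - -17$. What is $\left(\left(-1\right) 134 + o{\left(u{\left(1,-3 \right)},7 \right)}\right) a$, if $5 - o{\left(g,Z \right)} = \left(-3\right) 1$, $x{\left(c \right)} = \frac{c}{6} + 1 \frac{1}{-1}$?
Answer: $- \frac{3528}{5} \approx -705.6$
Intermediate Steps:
$x{\left(c \right)} = -1 + \frac{c}{6}$ ($x{\left(c \right)} = c \frac{1}{6} + 1 \left(-1\right) = \frac{c}{6} - 1 = -1 + \frac{c}{6}$)
$a = \frac{28}{5}$ ($a = \frac{11 - -17}{5} = \frac{11 + 17}{5} = \frac{1}{5} \cdot 28 = \frac{28}{5} \approx 5.6$)
$u{\left(B,p \right)} = -5 - \frac{5 p}{3}$ ($u{\left(B,p \right)} = \left(-1 + \frac{1}{6} \left(-4\right)\right) \left(p + 3\right) = \left(-1 - \frac{2}{3}\right) \left(3 + p\right) = - \frac{5 \left(3 + p\right)}{3} = -5 - \frac{5 p}{3}$)
$o{\left(g,Z \right)} = 8$ ($o{\left(g,Z \right)} = 5 - \left(-3\right) 1 = 5 - -3 = 5 + 3 = 8$)
$\left(\left(-1\right) 134 + o{\left(u{\left(1,-3 \right)},7 \right)}\right) a = \left(\left(-1\right) 134 + 8\right) \frac{28}{5} = \left(-134 + 8\right) \frac{28}{5} = \left(-126\right) \frac{28}{5} = - \frac{3528}{5}$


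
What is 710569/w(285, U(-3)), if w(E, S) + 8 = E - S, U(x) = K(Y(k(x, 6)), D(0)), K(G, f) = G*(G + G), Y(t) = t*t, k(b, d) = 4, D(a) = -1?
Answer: -710569/235 ≈ -3023.7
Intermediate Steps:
Y(t) = t²
K(G, f) = 2*G² (K(G, f) = G*(2*G) = 2*G²)
U(x) = 512 (U(x) = 2*(4²)² = 2*16² = 2*256 = 512)
w(E, S) = -8 + E - S (w(E, S) = -8 + (E - S) = -8 + E - S)
710569/w(285, U(-3)) = 710569/(-8 + 285 - 1*512) = 710569/(-8 + 285 - 512) = 710569/(-235) = 710569*(-1/235) = -710569/235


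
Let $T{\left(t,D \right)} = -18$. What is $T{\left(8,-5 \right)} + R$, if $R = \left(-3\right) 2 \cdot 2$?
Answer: $-30$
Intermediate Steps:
$R = -12$ ($R = \left(-6\right) 2 = -12$)
$T{\left(8,-5 \right)} + R = -18 - 12 = -30$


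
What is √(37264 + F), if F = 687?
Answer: √37951 ≈ 194.81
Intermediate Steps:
√(37264 + F) = √(37264 + 687) = √37951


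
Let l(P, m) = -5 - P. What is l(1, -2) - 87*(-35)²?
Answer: -106581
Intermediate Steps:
l(1, -2) - 87*(-35)² = (-5 - 1*1) - 87*(-35)² = (-5 - 1) - 87*1225 = -6 - 106575 = -106581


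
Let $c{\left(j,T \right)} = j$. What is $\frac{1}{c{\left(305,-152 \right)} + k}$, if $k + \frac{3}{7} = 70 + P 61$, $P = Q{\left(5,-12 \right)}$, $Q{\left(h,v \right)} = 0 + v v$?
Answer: $\frac{7}{64110} \approx 0.00010919$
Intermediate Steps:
$Q{\left(h,v \right)} = v^{2}$ ($Q{\left(h,v \right)} = 0 + v^{2} = v^{2}$)
$P = 144$ ($P = \left(-12\right)^{2} = 144$)
$k = \frac{61975}{7}$ ($k = - \frac{3}{7} + \left(70 + 144 \cdot 61\right) = - \frac{3}{7} + \left(70 + 8784\right) = - \frac{3}{7} + 8854 = \frac{61975}{7} \approx 8853.6$)
$\frac{1}{c{\left(305,-152 \right)} + k} = \frac{1}{305 + \frac{61975}{7}} = \frac{1}{\frac{64110}{7}} = \frac{7}{64110}$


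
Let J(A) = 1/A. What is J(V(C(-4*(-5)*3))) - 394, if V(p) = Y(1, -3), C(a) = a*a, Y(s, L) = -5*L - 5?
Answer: -3939/10 ≈ -393.90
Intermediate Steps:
Y(s, L) = -5 - 5*L
C(a) = a**2
V(p) = 10 (V(p) = -5 - 5*(-3) = -5 + 15 = 10)
J(V(C(-4*(-5)*3))) - 394 = 1/10 - 394 = -3939/10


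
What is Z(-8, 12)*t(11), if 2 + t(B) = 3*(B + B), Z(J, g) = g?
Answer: 768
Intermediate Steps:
t(B) = -2 + 6*B (t(B) = -2 + 3*(B + B) = -2 + 3*(2*B) = -2 + 6*B)
Z(-8, 12)*t(11) = 12*(-2 + 6*11) = 12*(-2 + 66) = 12*64 = 768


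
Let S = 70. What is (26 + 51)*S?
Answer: 5390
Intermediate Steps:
(26 + 51)*S = (26 + 51)*70 = 77*70 = 5390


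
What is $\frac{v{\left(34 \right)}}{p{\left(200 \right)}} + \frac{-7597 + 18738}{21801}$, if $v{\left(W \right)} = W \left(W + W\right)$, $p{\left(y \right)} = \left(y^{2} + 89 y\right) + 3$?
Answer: $\frac{53414395}{96935631} \approx 0.55103$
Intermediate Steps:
$p{\left(y \right)} = 3 + y^{2} + 89 y$
$v{\left(W \right)} = 2 W^{2}$ ($v{\left(W \right)} = W 2 W = 2 W^{2}$)
$\frac{v{\left(34 \right)}}{p{\left(200 \right)}} + \frac{-7597 + 18738}{21801} = \frac{2 \cdot 34^{2}}{3 + 200^{2} + 89 \cdot 200} + \frac{-7597 + 18738}{21801} = \frac{2 \cdot 1156}{3 + 40000 + 17800} + 11141 \cdot \frac{1}{21801} = \frac{2312}{57803} + \frac{857}{1677} = \frac{53414395}{96935631}$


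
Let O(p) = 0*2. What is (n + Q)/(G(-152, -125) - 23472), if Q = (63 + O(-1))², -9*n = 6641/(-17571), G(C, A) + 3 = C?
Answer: -627660332/3736350153 ≈ -0.16799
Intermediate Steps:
O(p) = 0
G(C, A) = -3 + C
n = 6641/158139 (n = -6641/(9*(-17571)) = -6641*(-1)/(9*17571) = -⅑*(-6641/17571) = 6641/158139 ≈ 0.041995)
Q = 3969 (Q = (63 + 0)² = 63² = 3969)
(n + Q)/(G(-152, -125) - 23472) = (6641/158139 + 3969)/((-3 - 152) - 23472) = 627660332/(158139*(-155 - 23472)) = (627660332/158139)/(-23627) = (627660332/158139)*(-1/23627) = -627660332/3736350153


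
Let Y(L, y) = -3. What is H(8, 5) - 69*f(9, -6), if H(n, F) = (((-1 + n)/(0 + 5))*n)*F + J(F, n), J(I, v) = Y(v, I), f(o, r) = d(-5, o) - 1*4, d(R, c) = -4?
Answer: 605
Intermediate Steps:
f(o, r) = -8 (f(o, r) = -4 - 1*4 = -4 - 4 = -8)
J(I, v) = -3
H(n, F) = -3 + F*n*(-⅕ + n/5) (H(n, F) = (((-1 + n)/(0 + 5))*n)*F - 3 = (((-1 + n)/5)*n)*F - 3 = (((-1 + n)*(⅕))*n)*F - 3 = ((-⅕ + n/5)*n)*F - 3 = (n*(-⅕ + n/5))*F - 3 = F*n*(-⅕ + n/5) - 3 = -3 + F*n*(-⅕ + n/5))
H(8, 5) - 69*f(9, -6) = (-3 - ⅕*5*8 + (⅕)*5*8²) - 69*(-8) = (-3 - 8 + (⅕)*5*64) + 552 = (-3 - 8 + 64) + 552 = 53 + 552 = 605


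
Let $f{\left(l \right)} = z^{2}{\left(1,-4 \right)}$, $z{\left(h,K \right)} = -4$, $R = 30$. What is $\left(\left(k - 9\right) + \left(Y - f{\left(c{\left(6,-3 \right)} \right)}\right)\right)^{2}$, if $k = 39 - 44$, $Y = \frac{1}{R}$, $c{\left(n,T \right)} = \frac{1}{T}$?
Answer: $\frac{808201}{900} \approx 898.0$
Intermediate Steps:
$f{\left(l \right)} = 16$ ($f{\left(l \right)} = \left(-4\right)^{2} = 16$)
$Y = \frac{1}{30} \approx 0.033333$
$k = -5$
$\left(\left(k - 9\right) + \left(Y - f{\left(c{\left(6,-3 \right)} \right)}\right)\right)^{2} = \left(\left(-5 - 9\right) + \left(\frac{1}{30} - 16\right)\right)^{2} = \left(-14 + \left(\frac{1}{30} - 16\right)\right)^{2} = \left(-14 - \frac{479}{30}\right)^{2} = \left(- \frac{899}{30}\right)^{2} = \frac{808201}{900}$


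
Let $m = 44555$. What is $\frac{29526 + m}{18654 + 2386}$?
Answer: $\frac{74081}{21040} \approx 3.521$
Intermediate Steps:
$\frac{29526 + m}{18654 + 2386} = \frac{29526 + 44555}{18654 + 2386} = \frac{74081}{21040}$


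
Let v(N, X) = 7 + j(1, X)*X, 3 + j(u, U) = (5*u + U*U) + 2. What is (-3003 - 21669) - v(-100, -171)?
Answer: 4976216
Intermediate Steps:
j(u, U) = -1 + U² + 5*u (j(u, U) = -3 + ((5*u + U*U) + 2) = -3 + ((5*u + U²) + 2) = -3 + ((U² + 5*u) + 2) = -3 + (2 + U² + 5*u) = -1 + U² + 5*u)
v(N, X) = 7 + X*(4 + X²) (v(N, X) = 7 + (-1 + X² + 5*1)*X = 7 + (-1 + X² + 5)*X = 7 + (4 + X²)*X = 7 + X*(4 + X²))
(-3003 - 21669) - v(-100, -171) = (-3003 - 21669) - (7 - 171*(4 + (-171)²)) = -24672 - (7 - 171*(4 + 29241)) = -24672 - (7 - 171*29245) = -24672 - (7 - 5000895) = -24672 - 1*(-5000888) = -24672 + 5000888 = 4976216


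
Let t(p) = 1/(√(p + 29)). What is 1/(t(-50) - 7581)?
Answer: -159201/1206902782 + I*√21/1206902782 ≈ -0.00013191 + 3.797e-9*I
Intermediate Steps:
t(p) = (29 + p)^(-½) (t(p) = 1/(√(29 + p)) = (29 + p)^(-½))
1/(t(-50) - 7581) = 1/((29 - 50)^(-½) - 7581) = 1/((-21)^(-½) - 7581) = 1/(-I*√21/21 - 7581) = 1/(-7581 - I*√21/21)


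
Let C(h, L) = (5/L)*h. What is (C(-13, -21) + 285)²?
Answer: 36602500/441 ≈ 82999.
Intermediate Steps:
C(h, L) = 5*h/L
(C(-13, -21) + 285)² = (5*(-13)/(-21) + 285)² = (5*(-13)*(-1/21) + 285)² = (65/21 + 285)² = (6050/21)² = 36602500/441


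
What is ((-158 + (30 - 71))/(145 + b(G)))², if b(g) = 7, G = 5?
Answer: 39601/23104 ≈ 1.7140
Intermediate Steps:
((-158 + (30 - 71))/(145 + b(G)))² = ((-158 + (30 - 71))/(145 + 7))² = ((-158 - 41)/152)² = (-199*1/152)² = (-199/152)² = 39601/23104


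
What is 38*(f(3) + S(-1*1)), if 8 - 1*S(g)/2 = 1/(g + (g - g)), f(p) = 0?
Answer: 684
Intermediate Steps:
S(g) = 16 - 2/g (S(g) = 16 - 2/(g + (g - g)) = 16 - 2/(g + 0) = 16 - 2/g)
38*(f(3) + S(-1*1)) = 38*(0 + (16 - 2/((-1*1)))) = 38*(0 + (16 - 2/(-1))) = 38*(0 + (16 - 2*(-1))) = 38*(0 + (16 + 2)) = 38*(0 + 18) = 38*18 = 684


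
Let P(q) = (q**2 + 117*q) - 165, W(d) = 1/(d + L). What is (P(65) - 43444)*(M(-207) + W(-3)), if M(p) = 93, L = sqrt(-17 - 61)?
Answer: -85676184/29 + 10593*I*sqrt(78)/29 ≈ -2.9544e+6 + 3226.0*I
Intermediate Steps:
L = I*sqrt(78) (L = sqrt(-78) = I*sqrt(78) ≈ 8.8318*I)
W(d) = 1/(d + I*sqrt(78))
P(q) = -165 + q**2 + 117*q
(P(65) - 43444)*(M(-207) + W(-3)) = ((-165 + 65**2 + 117*65) - 43444)*(93 + 1/(-3 + I*sqrt(78))) = ((-165 + 4225 + 7605) - 43444)*(93 + 1/(-3 + I*sqrt(78))) = (11665 - 43444)*(93 + 1/(-3 + I*sqrt(78))) = -31779*(93 + 1/(-3 + I*sqrt(78))) = -2955447 - 31779/(-3 + I*sqrt(78))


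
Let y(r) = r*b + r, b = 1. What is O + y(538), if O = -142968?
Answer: -141892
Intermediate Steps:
y(r) = 2*r (y(r) = r*1 + r = r + r = 2*r)
O + y(538) = -142968 + 2*538 = -142968 + 1076 = -141892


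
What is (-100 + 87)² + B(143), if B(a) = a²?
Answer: 20618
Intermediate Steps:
(-100 + 87)² + B(143) = (-100 + 87)² + 143² = (-13)² + 20449 = 169 + 20449 = 20618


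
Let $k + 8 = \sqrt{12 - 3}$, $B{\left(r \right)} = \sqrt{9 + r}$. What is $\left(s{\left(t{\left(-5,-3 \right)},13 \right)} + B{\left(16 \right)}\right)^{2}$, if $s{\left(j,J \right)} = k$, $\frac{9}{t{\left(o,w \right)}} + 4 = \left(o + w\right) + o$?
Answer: $0$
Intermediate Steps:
$t{\left(o,w \right)} = \frac{9}{-4 + w + 2 o}$ ($t{\left(o,w \right)} = \frac{9}{-4 + \left(\left(o + w\right) + o\right)} = \frac{9}{-4 + \left(w + 2 o\right)} = \frac{9}{-4 + w + 2 o}$)
$k = -5$ ($k = -8 + \sqrt{12 - 3} = -8 + \sqrt{9} = -8 + 3 = -5$)
$s{\left(j,J \right)} = -5$
$\left(s{\left(t{\left(-5,-3 \right)},13 \right)} + B{\left(16 \right)}\right)^{2} = \left(-5 + \sqrt{9 + 16}\right)^{2} = \left(-5 + \sqrt{25}\right)^{2} = \left(-5 + 5\right)^{2} = 0^{2} = 0$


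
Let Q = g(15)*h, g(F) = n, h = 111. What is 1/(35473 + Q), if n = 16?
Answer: 1/37249 ≈ 2.6846e-5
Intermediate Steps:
g(F) = 16
Q = 1776 (Q = 16*111 = 1776)
1/(35473 + Q) = 1/(35473 + 1776) = 1/37249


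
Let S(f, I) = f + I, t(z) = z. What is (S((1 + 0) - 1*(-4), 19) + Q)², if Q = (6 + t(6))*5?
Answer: 7056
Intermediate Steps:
Q = 60 (Q = (6 + 6)*5 = 12*5 = 60)
S(f, I) = I + f
(S((1 + 0) - 1*(-4), 19) + Q)² = ((19 + ((1 + 0) - 1*(-4))) + 60)² = ((19 + (1 + 4)) + 60)² = ((19 + 5) + 60)² = (24 + 60)² = 84² = 7056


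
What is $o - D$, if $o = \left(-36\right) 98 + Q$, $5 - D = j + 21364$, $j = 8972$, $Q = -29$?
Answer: $26774$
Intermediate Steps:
$D = -30331$ ($D = 5 - \left(8972 + 21364\right) = 5 - 30336 = -30331$)
$o = -3557$ ($o = \left(-36\right) 98 - 29 = -3528 - 29 = -3557$)
$o - D = -3557 - -30331 = -3557 + 30331 = 26774$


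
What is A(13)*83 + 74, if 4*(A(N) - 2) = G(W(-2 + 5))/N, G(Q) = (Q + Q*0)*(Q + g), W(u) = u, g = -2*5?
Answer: 10737/52 ≈ 206.48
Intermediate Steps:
g = -10
G(Q) = Q*(-10 + Q) (G(Q) = (Q + Q*0)*(Q - 10) = (Q + 0)*(-10 + Q) = Q*(-10 + Q))
A(N) = 2 - 21/(4*N) (A(N) = 2 + (((-2 + 5)*(-10 + (-2 + 5)))/N)/4 = 2 + ((3*(-10 + 3))/N)/4 = 2 + ((3*(-7))/N)/4 = 2 + (-21/N)/4 = 2 - 21/(4*N))
A(13)*83 + 74 = (2 - 21/4/13)*83 + 74 = (2 - 21/4*1/13)*83 + 74 = (2 - 21/52)*83 + 74 = (83/52)*83 + 74 = 6889/52 + 74 = 10737/52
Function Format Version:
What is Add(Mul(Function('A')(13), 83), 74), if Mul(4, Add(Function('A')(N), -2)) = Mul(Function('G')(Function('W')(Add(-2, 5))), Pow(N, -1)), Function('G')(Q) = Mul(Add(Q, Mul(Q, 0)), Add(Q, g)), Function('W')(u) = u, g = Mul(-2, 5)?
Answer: Rational(10737, 52) ≈ 206.48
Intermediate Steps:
g = -10
Function('G')(Q) = Mul(Q, Add(-10, Q)) (Function('G')(Q) = Mul(Add(Q, Mul(Q, 0)), Add(Q, -10)) = Mul(Add(Q, 0), Add(-10, Q)) = Mul(Q, Add(-10, Q)))
Function('A')(N) = Add(2, Mul(Rational(-21, 4), Pow(N, -1))) (Function('A')(N) = Add(2, Mul(Rational(1, 4), Mul(Mul(Add(-2, 5), Add(-10, Add(-2, 5))), Pow(N, -1)))) = Add(2, Mul(Rational(1, 4), Mul(Mul(3, Add(-10, 3)), Pow(N, -1)))) = Add(2, Mul(Rational(1, 4), Mul(Mul(3, -7), Pow(N, -1)))) = Add(2, Mul(Rational(1, 4), Mul(-21, Pow(N, -1)))) = Add(2, Mul(Rational(-21, 4), Pow(N, -1))))
Add(Mul(Function('A')(13), 83), 74) = Add(Mul(Add(2, Mul(Rational(-21, 4), Pow(13, -1))), 83), 74) = Add(Mul(Add(2, Mul(Rational(-21, 4), Rational(1, 13))), 83), 74) = Add(Mul(Add(2, Rational(-21, 52)), 83), 74) = Add(Mul(Rational(83, 52), 83), 74) = Add(Rational(6889, 52), 74) = Rational(10737, 52)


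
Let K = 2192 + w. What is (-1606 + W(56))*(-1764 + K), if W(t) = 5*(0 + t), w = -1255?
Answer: 1096602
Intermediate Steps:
W(t) = 5*t
K = 937 (K = 2192 - 1255 = 937)
(-1606 + W(56))*(-1764 + K) = (-1606 + 5*56)*(-1764 + 937) = (-1606 + 280)*(-827) = -1326*(-827) = 1096602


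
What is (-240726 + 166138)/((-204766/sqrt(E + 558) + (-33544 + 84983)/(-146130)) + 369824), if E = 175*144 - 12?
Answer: -2527556797230526536939240/12532031222470403761327051 - 54356855724689329200*sqrt(25746)/12532031222470403761327051 ≈ -0.20238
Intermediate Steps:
E = 25188 (E = 25200 - 12 = 25188)
(-240726 + 166138)/((-204766/sqrt(E + 558) + (-33544 + 84983)/(-146130)) + 369824) = (-240726 + 166138)/((-204766/sqrt(25188 + 558) + (-33544 + 84983)/(-146130)) + 369824) = -74588/((-204766*sqrt(25746)/25746 + 51439*(-1/146130)) + 369824) = -74588/((-102383*sqrt(25746)/12873 - 51439/146130) + 369824) = -74588/((-51439/146130 - 102383*sqrt(25746)/12873) + 369824) = -74588/(54042329681/146130 - 102383*sqrt(25746)/12873)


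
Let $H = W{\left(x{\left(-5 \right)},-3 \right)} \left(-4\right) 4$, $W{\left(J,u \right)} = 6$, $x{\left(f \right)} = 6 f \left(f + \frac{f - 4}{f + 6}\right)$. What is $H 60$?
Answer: $-5760$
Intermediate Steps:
$x{\left(f \right)} = 6 f \left(f + \frac{-4 + f}{6 + f}\right)$
$H = -96$ ($H = 6 \left(-4\right) 4 = \left(-24\right) 4 = -96$)
$H 60 = \left(-96\right) 60 = -5760$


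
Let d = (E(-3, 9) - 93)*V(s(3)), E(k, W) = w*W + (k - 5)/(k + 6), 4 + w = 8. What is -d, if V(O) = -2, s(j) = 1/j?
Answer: -358/3 ≈ -119.33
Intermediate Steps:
w = 4 (w = -4 + 8 = 4)
E(k, W) = 4*W + (-5 + k)/(6 + k) (E(k, W) = 4*W + (k - 5)/(k + 6) = 4*W + (-5 + k)/(6 + k))
d = 358/3 (d = ((-5 - 3 + 24*9 + 4*9*(-3))/(6 - 3) - 93)*(-2) = ((-5 - 3 + 216 - 108)/3 - 93)*(-2) = ((⅓)*100 - 93)*(-2) = (100/3 - 93)*(-2) = -179/3*(-2) = 358/3 ≈ 119.33)
-d = -1*358/3 = -358/3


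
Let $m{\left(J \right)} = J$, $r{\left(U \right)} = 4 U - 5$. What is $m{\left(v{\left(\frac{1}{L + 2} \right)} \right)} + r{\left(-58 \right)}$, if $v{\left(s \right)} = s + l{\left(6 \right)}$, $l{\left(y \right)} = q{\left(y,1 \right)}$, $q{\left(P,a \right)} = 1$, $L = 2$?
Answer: $- \frac{943}{4} \approx -235.75$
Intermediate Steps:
$r{\left(U \right)} = -5 + 4 U$
$l{\left(y \right)} = 1$
$v{\left(s \right)} = 1 + s$ ($v{\left(s \right)} = s + 1 = 1 + s$)
$m{\left(v{\left(\frac{1}{L + 2} \right)} \right)} + r{\left(-58 \right)} = \left(1 + \frac{1}{2 + 2}\right) + \left(-5 + 4 \left(-58\right)\right) = \left(1 + \frac{1}{4}\right) - 237 = \frac{5}{4} - 237 = - \frac{943}{4}$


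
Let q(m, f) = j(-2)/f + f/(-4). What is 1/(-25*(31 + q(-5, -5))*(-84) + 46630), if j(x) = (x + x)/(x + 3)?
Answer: 1/116035 ≈ 8.6181e-6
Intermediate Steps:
j(x) = 2*x/(3 + x) (j(x) = (2*x)/(3 + x) = 2*x/(3 + x))
q(m, f) = -4/f - f/4 (q(m, f) = (2*(-2)/(3 - 2))/f + f/(-4) = (2*(-2)/1)/f + f*(-¼) = (2*(-2)*1)/f - f/4 = -4/f - f/4)
1/(-25*(31 + q(-5, -5))*(-84) + 46630) = 1/(-25*(31 + (-4/(-5) - ¼*(-5)))*(-84) + 46630) = 1/(-25*(31 + (-4*(-⅕) + 5/4))*(-84) + 46630) = 1/(-25*(31 + (⅘ + 5/4))*(-84) + 46630) = 1/(-25*(31 + 41/20)*(-84) + 46630) = 1/(-25*661/20*(-84) + 46630) = 1/(-3305/4*(-84) + 46630) = 1/(69405 + 46630) = 1/116035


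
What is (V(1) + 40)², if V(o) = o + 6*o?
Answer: 2209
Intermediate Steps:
V(o) = 7*o
(V(1) + 40)² = (7*1 + 40)² = (7 + 40)² = 47² = 2209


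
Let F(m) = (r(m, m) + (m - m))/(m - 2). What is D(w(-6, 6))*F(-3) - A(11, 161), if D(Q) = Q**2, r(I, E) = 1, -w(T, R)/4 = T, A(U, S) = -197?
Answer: 409/5 ≈ 81.800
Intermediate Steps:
w(T, R) = -4*T
F(m) = 1/(-2 + m) (F(m) = (1 + (m - m))/(m - 2) = (1 + 0)/(-2 + m) = 1/(-2 + m))
D(w(-6, 6))*F(-3) - A(11, 161) = (-4*(-6))**2/(-2 - 3) - 1*(-197) = 24**2/(-5) + 197 = 576*(-1/5) + 197 = -576/5 + 197 = 409/5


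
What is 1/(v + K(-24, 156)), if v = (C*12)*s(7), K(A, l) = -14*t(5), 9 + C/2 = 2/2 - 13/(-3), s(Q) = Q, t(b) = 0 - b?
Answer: -1/546 ≈ -0.0018315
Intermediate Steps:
t(b) = -b
C = -22/3 (C = -18 + 2*(2/2 - 13/(-3)) = -18 + 2*(2*(½) - 13*(-⅓)) = -18 + 2*(1 + 13/3) = -18 + 2*(16/3) = -18 + 32/3 = -22/3 ≈ -7.3333)
K(A, l) = 70 (K(A, l) = -(-14)*5 = -14*(-5) = 70)
v = -616 (v = -22/3*12*7 = -88*7 = -616)
1/(v + K(-24, 156)) = 1/(-616 + 70) = 1/(-546) = -1/546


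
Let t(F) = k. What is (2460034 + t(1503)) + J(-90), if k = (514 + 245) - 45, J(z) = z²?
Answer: 2468848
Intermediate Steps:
k = 714 (k = 759 - 45 = 714)
t(F) = 714
(2460034 + t(1503)) + J(-90) = (2460034 + 714) + (-90)² = 2460748 + 8100 = 2468848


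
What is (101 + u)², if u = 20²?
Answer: 251001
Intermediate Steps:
u = 400
(101 + u)² = (101 + 400)² = 501² = 251001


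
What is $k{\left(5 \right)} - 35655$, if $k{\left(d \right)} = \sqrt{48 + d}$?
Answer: $-35655 + \sqrt{53} \approx -35648.0$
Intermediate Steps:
$k{\left(5 \right)} - 35655 = \sqrt{48 + 5} - 35655 = \sqrt{53} - 35655 = -35655 + \sqrt{53}$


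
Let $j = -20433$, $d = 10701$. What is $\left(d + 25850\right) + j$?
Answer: $16118$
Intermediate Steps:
$\left(d + 25850\right) + j = \left(10701 + 25850\right) - 20433 = 36551 - 20433 = 16118$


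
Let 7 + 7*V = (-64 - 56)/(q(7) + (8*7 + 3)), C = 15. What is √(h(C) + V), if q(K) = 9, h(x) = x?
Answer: 2*√48671/119 ≈ 3.7078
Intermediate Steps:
V = -149/119 (V = -1 + ((-64 - 56)/(9 + (8*7 + 3)))/7 = -1 + (-120/(9 + (56 + 3)))/7 = -1 + (-120/(9 + 59))/7 = -1 + (-120/68)/7 = -1 + (-120*1/68)/7 = -1 + (⅐)*(-30/17) = -1 - 30/119 = -149/119 ≈ -1.2521)
√(h(C) + V) = √(15 - 149/119) = √(1636/119) = 2*√48671/119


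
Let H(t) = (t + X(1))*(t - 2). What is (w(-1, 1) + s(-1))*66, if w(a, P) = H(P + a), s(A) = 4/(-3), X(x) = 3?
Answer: -484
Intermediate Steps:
s(A) = -4/3 (s(A) = 4*(-⅓) = -4/3)
H(t) = (-2 + t)*(3 + t) (H(t) = (t + 3)*(t - 2) = (3 + t)*(-2 + t) = (-2 + t)*(3 + t))
w(a, P) = -6 + P + a + (P + a)² (w(a, P) = -6 + (P + a) + (P + a)² = -6 + P + a + (P + a)²)
(w(-1, 1) + s(-1))*66 = ((-6 + 1 - 1 + (1 - 1)²) - 4/3)*66 = ((-6 + 1 - 1 + 0²) - 4/3)*66 = ((-6 + 1 - 1 + 0) - 4/3)*66 = (-6 - 4/3)*66 = -22/3*66 = -484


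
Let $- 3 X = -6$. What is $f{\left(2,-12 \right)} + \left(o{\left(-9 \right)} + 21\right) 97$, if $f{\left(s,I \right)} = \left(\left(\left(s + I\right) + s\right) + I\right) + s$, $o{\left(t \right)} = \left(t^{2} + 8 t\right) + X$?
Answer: $3086$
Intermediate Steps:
$X = 2$ ($X = \left(- \frac{1}{3}\right) \left(-6\right) = 2$)
$o{\left(t \right)} = 2 + t^{2} + 8 t$ ($o{\left(t \right)} = \left(t^{2} + 8 t\right) + 2 = 2 + t^{2} + 8 t$)
$f{\left(s,I \right)} = 2 I + 3 s$ ($f{\left(s,I \right)} = \left(\left(\left(I + s\right) + s\right) + I\right) + s = \left(\left(I + 2 s\right) + I\right) + s = \left(2 I + 2 s\right) + s = 2 I + 3 s$)
$f{\left(2,-12 \right)} + \left(o{\left(-9 \right)} + 21\right) 97 = \left(2 \left(-12\right) + 3 \cdot 2\right) + \left(\left(2 + \left(-9\right)^{2} + 8 \left(-9\right)\right) + 21\right) 97 = \left(-24 + 6\right) + \left(\left(2 + 81 - 72\right) + 21\right) 97 = -18 + \left(11 + 21\right) 97 = -18 + 32 \cdot 97 = -18 + 3104 = 3086$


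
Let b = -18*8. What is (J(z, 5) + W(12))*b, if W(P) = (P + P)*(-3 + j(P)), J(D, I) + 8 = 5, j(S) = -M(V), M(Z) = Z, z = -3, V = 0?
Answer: 10800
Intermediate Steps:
j(S) = 0 (j(S) = -1*0 = 0)
J(D, I) = -3 (J(D, I) = -8 + 5 = -3)
b = -144
W(P) = -6*P (W(P) = (P + P)*(-3 + 0) = (2*P)*(-3) = -6*P)
(J(z, 5) + W(12))*b = (-3 - 6*12)*(-144) = (-3 - 72)*(-144) = -75*(-144) = 10800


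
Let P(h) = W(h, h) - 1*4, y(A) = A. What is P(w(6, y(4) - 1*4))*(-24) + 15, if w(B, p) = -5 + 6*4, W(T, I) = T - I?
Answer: 111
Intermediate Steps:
w(B, p) = 19 (w(B, p) = -5 + 24 = 19)
P(h) = -4 (P(h) = (h - h) - 1*4 = 0 - 4 = -4)
P(w(6, y(4) - 1*4))*(-24) + 15 = -4*(-24) + 15 = 96 + 15 = 111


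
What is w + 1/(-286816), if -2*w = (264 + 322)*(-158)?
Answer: 13277859903/286816 ≈ 46294.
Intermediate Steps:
w = 46294 (w = -(264 + 322)*(-158)/2 = -293*(-158) = -1/2*(-92588) = 46294)
w + 1/(-286816) = 46294 + 1/(-286816) = 46294 - 1/286816 = 13277859903/286816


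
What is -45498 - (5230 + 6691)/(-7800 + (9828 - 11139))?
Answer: -414520357/9111 ≈ -45497.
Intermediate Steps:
-45498 - (5230 + 6691)/(-7800 + (9828 - 11139)) = -45498 - 11921/(-7800 - 1311) = -45498 - 11921/(-9111) = -45498 - 11921*(-1)/9111 = -45498 - 1*(-11921/9111) = -45498 + 11921/9111 = -414520357/9111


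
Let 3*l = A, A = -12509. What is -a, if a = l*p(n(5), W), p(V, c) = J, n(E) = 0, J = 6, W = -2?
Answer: 25018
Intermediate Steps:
p(V, c) = 6
l = -12509/3 (l = (⅓)*(-12509) = -12509/3 ≈ -4169.7)
a = -25018 (a = -12509/3*6 = -25018)
-a = -1*(-25018) = 25018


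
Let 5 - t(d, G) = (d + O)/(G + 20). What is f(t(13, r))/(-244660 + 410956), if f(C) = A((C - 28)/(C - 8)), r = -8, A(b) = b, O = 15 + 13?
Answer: 317/12804792 ≈ 2.4756e-5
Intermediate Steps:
O = 28
t(d, G) = 5 - (28 + d)/(20 + G) (t(d, G) = 5 - (d + 28)/(G + 20) = 5 - (28 + d)/(20 + G))
f(C) = (-28 + C)/(-8 + C) (f(C) = (C - 28)/(C - 8) = (-28 + C)/(-8 + C))
f(t(13, r))/(-244660 + 410956) = ((-28 + (72 - 1*13 + 5*(-8))/(20 - 8))/(-8 + (72 - 1*13 + 5*(-8))/(20 - 8)))/(-244660 + 410956) = ((-28 + (72 - 13 - 40)/12)/(-8 + (72 - 13 - 40)/12))/166296 = ((-28 + (1/12)*19)/(-8 + (1/12)*19))*(1/166296) = ((-28 + 19/12)/(-8 + 19/12))*(1/166296) = (-317/12/(-77/12))*(1/166296) = -12/77*(-317/12)*(1/166296) = (317/77)*(1/166296) = 317/12804792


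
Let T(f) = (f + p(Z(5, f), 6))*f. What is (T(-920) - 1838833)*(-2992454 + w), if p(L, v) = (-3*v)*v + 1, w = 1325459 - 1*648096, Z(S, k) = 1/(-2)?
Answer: 2069675148363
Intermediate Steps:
Z(S, k) = -½
w = 677363 (w = 1325459 - 648096 = 677363)
p(L, v) = 1 - 3*v² (p(L, v) = -3*v² + 1 = 1 - 3*v²)
T(f) = f*(-107 + f) (T(f) = (f + (1 - 3*6²))*f = (f + (1 - 3*36))*f = (f + (1 - 108))*f = (f - 107)*f = (-107 + f)*f = f*(-107 + f))
(T(-920) - 1838833)*(-2992454 + w) = (-920*(-107 - 920) - 1838833)*(-2992454 + 677363) = (-920*(-1027) - 1838833)*(-2315091) = (944840 - 1838833)*(-2315091) = -893993*(-2315091) = 2069675148363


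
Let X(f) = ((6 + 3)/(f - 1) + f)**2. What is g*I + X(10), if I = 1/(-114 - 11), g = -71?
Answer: 15196/125 ≈ 121.57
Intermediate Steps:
X(f) = (f + 9/(-1 + f))**2 (X(f) = (9/(-1 + f) + f)**2 = (f + 9/(-1 + f))**2)
I = -1/125 (I = 1/(-125) = -1/125 ≈ -0.0080000)
g*I + X(10) = -71*(-1/125) + (9 + 10**2 - 1*10)**2/(-1 + 10)**2 = 71/125 + (9 + 100 - 10)**2/9**2 = 71/125 + (1/81)*99**2 = 71/125 + (1/81)*9801 = 71/125 + 121 = 15196/125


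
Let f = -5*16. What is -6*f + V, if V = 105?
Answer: 585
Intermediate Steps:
f = -80
-6*f + V = -6*(-80) + 105 = 480 + 105 = 585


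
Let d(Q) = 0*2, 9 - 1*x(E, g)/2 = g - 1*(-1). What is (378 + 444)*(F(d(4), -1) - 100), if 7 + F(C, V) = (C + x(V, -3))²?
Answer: 309894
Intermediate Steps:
x(E, g) = 16 - 2*g (x(E, g) = 18 - 2*(g - 1*(-1)) = 18 - 2*(g + 1) = 18 - 2*(1 + g) = 18 + (-2 - 2*g) = 16 - 2*g)
d(Q) = 0
F(C, V) = -7 + (22 + C)² (F(C, V) = -7 + (C + (16 - 2*(-3)))² = -7 + (C + (16 + 6))² = -7 + (C + 22)² = -7 + (22 + C)²)
(378 + 444)*(F(d(4), -1) - 100) = (378 + 444)*((-7 + (22 + 0)²) - 100) = 822*((-7 + 22²) - 100) = 822*((-7 + 484) - 100) = 822*(477 - 100) = 822*377 = 309894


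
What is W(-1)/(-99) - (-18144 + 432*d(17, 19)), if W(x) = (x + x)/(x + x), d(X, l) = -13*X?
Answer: 11247983/99 ≈ 1.1362e+5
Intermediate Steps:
W(x) = 1 (W(x) = (2*x)/((2*x)) = (2*x)*(1/(2*x)) = 1)
W(-1)/(-99) - (-18144 + 432*d(17, 19)) = 1/(-99) - 432/(1/(-42 - 13*17)) = 1*(-1/99) - 432/(1/(-42 - 221)) = -1/99 - 432/(1/(-263)) = -1/99 - 432/(-1/263) = -1/99 - 432*(-263) = -1/99 + 113616 = 11247983/99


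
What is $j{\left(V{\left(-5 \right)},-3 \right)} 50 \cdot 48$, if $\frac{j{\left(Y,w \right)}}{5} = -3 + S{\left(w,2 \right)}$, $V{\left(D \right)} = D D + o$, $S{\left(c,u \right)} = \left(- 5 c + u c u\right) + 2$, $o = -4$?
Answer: $24000$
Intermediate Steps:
$S{\left(c,u \right)} = 2 - 5 c + c u^{2}$ ($S{\left(c,u \right)} = \left(- 5 c + c u u\right) + 2 = \left(- 5 c + c u^{2}\right) + 2 = 2 - 5 c + c u^{2}$)
$V{\left(D \right)} = -4 + D^{2}$ ($V{\left(D \right)} = D D - 4 = D^{2} - 4 = -4 + D^{2}$)
$j{\left(Y,w \right)} = -5 - 5 w$ ($j{\left(Y,w \right)} = 5 \left(-3 + \left(2 - 5 w + w 2^{2}\right)\right) = 5 \left(-3 + \left(2 - 5 w + w 4\right)\right) = 5 \left(-3 + \left(2 - 5 w + 4 w\right)\right) = 5 \left(-3 - \left(-2 + w\right)\right) = 5 \left(-1 - w\right) = -5 - 5 w$)
$j{\left(V{\left(-5 \right)},-3 \right)} 50 \cdot 48 = \left(-5 - -15\right) 50 \cdot 48 = \left(-5 + 15\right) 50 \cdot 48 = 10 \cdot 50 \cdot 48 = 500 \cdot 48 = 24000$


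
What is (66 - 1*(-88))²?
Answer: 23716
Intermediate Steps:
(66 - 1*(-88))² = (66 + 88)² = 154² = 23716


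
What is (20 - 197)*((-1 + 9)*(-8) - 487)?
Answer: 97527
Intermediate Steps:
(20 - 197)*((-1 + 9)*(-8) - 487) = -177*(8*(-8) - 487) = -177*(-64 - 487) = -177*(-551) = 97527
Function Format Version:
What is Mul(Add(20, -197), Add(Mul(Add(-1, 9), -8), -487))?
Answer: 97527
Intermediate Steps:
Mul(Add(20, -197), Add(Mul(Add(-1, 9), -8), -487)) = Mul(-177, Add(Mul(8, -8), -487)) = Mul(-177, Add(-64, -487)) = Mul(-177, -551) = 97527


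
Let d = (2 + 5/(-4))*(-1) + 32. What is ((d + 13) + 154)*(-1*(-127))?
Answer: 100711/4 ≈ 25178.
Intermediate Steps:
d = 125/4 (d = (2 + 5*(-¼))*(-1) + 32 = (2 - 5/4)*(-1) + 32 = (¾)*(-1) + 32 = -¾ + 32 = 125/4 ≈ 31.250)
((d + 13) + 154)*(-1*(-127)) = ((125/4 + 13) + 154)*(-1*(-127)) = (177/4 + 154)*127 = (793/4)*127 = 100711/4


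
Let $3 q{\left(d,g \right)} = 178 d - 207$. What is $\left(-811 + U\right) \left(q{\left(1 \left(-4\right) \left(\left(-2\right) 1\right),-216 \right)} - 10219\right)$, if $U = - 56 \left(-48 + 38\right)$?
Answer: $\frac{7389440}{3} \approx 2.4631 \cdot 10^{6}$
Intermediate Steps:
$U = 560$ ($U = \left(-56\right) \left(-10\right) = 560$)
$q{\left(d,g \right)} = -69 + \frac{178 d}{3}$ ($q{\left(d,g \right)} = \frac{178 d - 207}{3} = \frac{-207 + 178 d}{3} = -69 + \frac{178 d}{3}$)
$\left(-811 + U\right) \left(q{\left(1 \left(-4\right) \left(\left(-2\right) 1\right),-216 \right)} - 10219\right) = \left(-811 + 560\right) \left(\left(-69 + \frac{178 \cdot 1 \left(-4\right) \left(\left(-2\right) 1\right)}{3}\right) - 10219\right) = - 251 \left(\left(-69 + \frac{178 \left(\left(-4\right) \left(-2\right)\right)}{3}\right) - 10219\right) = - 251 \left(\left(-69 + \frac{178}{3} \cdot 8\right) - 10219\right) = - 251 \left(\left(-69 + \frac{1424}{3}\right) - 10219\right) = - 251 \left(\frac{1217}{3} - 10219\right) = \left(-251\right) \left(- \frac{29440}{3}\right) = \frac{7389440}{3}$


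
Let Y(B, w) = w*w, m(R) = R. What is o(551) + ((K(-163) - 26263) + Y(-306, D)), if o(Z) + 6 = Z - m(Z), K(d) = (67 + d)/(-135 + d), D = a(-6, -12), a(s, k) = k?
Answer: -3892577/149 ≈ -26125.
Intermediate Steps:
D = -12
K(d) = (67 + d)/(-135 + d)
Y(B, w) = w²
o(Z) = -6 (o(Z) = -6 + (Z - Z) = -6 + 0 = -6)
o(551) + ((K(-163) - 26263) + Y(-306, D)) = -6 + (((67 - 163)/(-135 - 163) - 26263) + (-12)²) = -6 + ((-96/(-298) - 26263) + 144) = -6 + ((-1/298*(-96) - 26263) + 144) = -6 + ((48/149 - 26263) + 144) = -6 + (-3913139/149 + 144) = -6 - 3891683/149 = -3892577/149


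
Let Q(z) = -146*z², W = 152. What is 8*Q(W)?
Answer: -26985472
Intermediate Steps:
8*Q(W) = 8*(-146*152²) = 8*(-146*23104) = 8*(-3373184) = -26985472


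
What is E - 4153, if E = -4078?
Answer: -8231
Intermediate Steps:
E - 4153 = -4078 - 4153 = -8231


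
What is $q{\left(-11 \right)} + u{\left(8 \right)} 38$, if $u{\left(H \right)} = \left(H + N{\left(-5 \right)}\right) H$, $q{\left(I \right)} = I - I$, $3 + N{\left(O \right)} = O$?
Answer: $0$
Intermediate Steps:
$N{\left(O \right)} = -3 + O$
$q{\left(I \right)} = 0$
$u{\left(H \right)} = H \left(-8 + H\right)$ ($u{\left(H \right)} = \left(H - 8\right) H = \left(-8 + H\right) H = H \left(-8 + H\right)$)
$q{\left(-11 \right)} + u{\left(8 \right)} 38 = 0 + 8 \left(-8 + 8\right) 38 = 0 + 8 \cdot 0 \cdot 38 = 0 + 0 \cdot 38 = 0 + 0 = 0$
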